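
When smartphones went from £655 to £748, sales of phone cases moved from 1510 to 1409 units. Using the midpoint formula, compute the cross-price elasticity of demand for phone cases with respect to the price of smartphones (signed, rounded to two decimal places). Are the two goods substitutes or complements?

%ΔQ_{phone cases} = (1409 − 1510)/avg = -101/1459.5 = -0.069201…
%ΔP_{smartphones} = (748 − 655)/avg = 93/701.5 = 0.132573…
E_cross = (-101/1459.5) / (93/701.5) = -0.5219…
E_cross < 0 ⇒ the goods are complements.

-0.52; complements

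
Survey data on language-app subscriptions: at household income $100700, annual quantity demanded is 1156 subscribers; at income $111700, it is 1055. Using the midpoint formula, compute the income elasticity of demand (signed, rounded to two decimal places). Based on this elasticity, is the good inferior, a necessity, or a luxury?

%ΔQ = (1055 − 1156)/[( 1156 + 1055)/2] = -101/1105.5 = -0.091361…
%ΔIncome = (111700 − 100700)/[( 100700 + 111700)/2] = 11000/106200 = 0.103578…
E_income = (-101/1105.5) / (11000/106200) = -0.8820…
E_income < 0 ⇒ inferior good.

-0.88; inferior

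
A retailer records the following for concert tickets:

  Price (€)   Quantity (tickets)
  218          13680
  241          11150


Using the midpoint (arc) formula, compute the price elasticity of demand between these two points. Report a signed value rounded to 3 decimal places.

-2.033

%ΔQ = (11150 − 13680) / [(13680 + 11150)/2] = -2530/12415 = -0.203785…
%ΔP = (241 − 218) / [(218 + 241)/2] = 23/229.5 = 0.100217…
Arc Ed = %ΔQ / %ΔP = (-2530/12415) / (23/229.5) = -2.03342…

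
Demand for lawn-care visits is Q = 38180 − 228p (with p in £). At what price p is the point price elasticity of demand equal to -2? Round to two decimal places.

Ed = −228p/(38180 − 228p). Set this equal to -2:
228p = 2·(38180 − 228p) ⇒ 228p(1 + 2) = 2·38180
p = 2·38180 / (228·3) = 111.6374…

111.64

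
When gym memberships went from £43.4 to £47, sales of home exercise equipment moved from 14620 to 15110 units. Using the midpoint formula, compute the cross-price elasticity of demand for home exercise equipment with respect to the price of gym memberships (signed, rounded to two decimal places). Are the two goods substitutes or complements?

%ΔQ_{home exercise equipment} = (15110 − 14620)/avg = 490/14865 = 0.032963…
%ΔP_{gym memberships} = (47 − 43.4)/avg = 3.6/45.2 = 0.079646…
E_cross = (490/14865) / (3.6/45.2) = 0.4138…
E_cross > 0 ⇒ the goods are substitutes.

0.41; substitutes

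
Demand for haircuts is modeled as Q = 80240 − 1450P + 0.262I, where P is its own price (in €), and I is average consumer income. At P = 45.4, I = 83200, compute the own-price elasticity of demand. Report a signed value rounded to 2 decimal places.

At the given values, Q = 80240 − 1450(45.4) + 0.262(83200) = 36208.4.
∂Q/∂P = −1450.
E = (-1450) × (45.4/36208.4) = -1.8180…

-1.82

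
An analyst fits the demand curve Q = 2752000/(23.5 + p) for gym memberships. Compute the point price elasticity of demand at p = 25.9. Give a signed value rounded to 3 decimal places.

dQ/dp = −2752000/(23.5 + p)² = -1127.7. At p = 25.9, Q = 55708.5.
Ed = (dQ/dp)·(p/Q) = (-1127.7) × (25.9/55708.5) = -0.52429…

-0.524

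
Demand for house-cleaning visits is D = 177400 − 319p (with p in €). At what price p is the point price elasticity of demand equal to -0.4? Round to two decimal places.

158.89

Ed = −319p/(177400 − 319p). Set this equal to -0.4:
319p = 0.4·(177400 − 319p) ⇒ 319p(1 + 0.4) = 0.4·177400
p = 0.4·177400 / (319·1.4) = 158.8893…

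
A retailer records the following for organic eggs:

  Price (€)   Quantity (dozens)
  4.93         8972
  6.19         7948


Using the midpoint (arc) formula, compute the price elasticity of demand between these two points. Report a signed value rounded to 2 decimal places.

-0.53

%ΔQ = (7948 − 8972) / [(8972 + 7948)/2] = -1024/8460 = -0.121040…
%ΔP = (6.19 − 4.93) / [(4.93 + 6.19)/2] = 1.26/5.56 = 0.226618…
Arc Ed = %ΔQ / %ΔP = (-1024/8460) / (1.26/5.56) = -0.5341…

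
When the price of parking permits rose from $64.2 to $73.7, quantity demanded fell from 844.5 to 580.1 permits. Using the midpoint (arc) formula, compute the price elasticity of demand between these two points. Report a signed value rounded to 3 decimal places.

%ΔQ = (580.1 − 844.5) / [(844.5 + 580.1)/2] = -264.4/712.3 = -0.371191…
%ΔP = (73.7 − 64.2) / [(64.2 + 73.7)/2] = 9.5/68.95 = 0.137781…
Arc Ed = %ΔQ / %ΔP = (-264.4/712.3) / (9.5/68.95) = -2.69407…

-2.694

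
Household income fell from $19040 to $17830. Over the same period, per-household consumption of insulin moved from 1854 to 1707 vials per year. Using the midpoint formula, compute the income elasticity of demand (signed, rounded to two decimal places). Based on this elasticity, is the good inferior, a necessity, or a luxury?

1.26; luxury

%ΔQ = (1707 − 1854)/[( 1854 + 1707)/2] = -147/1780.5 = -0.082561…
%ΔIncome = (17830 − 19040)/[( 19040 + 17830)/2] = -1210/18435 = -0.065636…
E_income = (-147/1780.5) / (-1210/18435) = 1.2578…
E_income > 1 ⇒ normal good, luxury.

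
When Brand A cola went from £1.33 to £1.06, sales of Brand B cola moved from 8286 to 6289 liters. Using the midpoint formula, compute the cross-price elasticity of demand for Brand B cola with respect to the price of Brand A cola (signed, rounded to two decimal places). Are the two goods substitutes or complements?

%ΔQ_{Brand B cola} = (6289 − 8286)/avg = -1997/7287.5 = -0.274030…
%ΔP_{Brand A cola} = (1.06 − 1.33)/avg = -0.27/1.195 = -0.225941…
E_cross = (-1997/7287.5) / (-0.27/1.195) = 1.2128…
E_cross > 0 ⇒ the goods are substitutes.

1.21; substitutes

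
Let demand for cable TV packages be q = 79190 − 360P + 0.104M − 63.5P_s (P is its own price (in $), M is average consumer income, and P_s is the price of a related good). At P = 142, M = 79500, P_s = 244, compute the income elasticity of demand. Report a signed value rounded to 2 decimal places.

At the given values, q = 79190 − 360(142) + 0.104(79500) − 63.5(244) = 20844.
∂q/∂M = 0.104.
E = (0.104) × (79500/20844) = 0.3966…

0.40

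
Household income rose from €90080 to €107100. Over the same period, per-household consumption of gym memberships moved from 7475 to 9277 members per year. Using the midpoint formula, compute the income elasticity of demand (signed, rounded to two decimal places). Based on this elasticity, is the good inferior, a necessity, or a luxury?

%ΔQ = (9277 − 7475)/[( 7475 + 9277)/2] = 1802/8376 = 0.215138…
%ΔIncome = (107100 − 90080)/[( 90080 + 107100)/2] = 17020/98590 = 0.172634…
E_income = (1802/8376) / (17020/98590) = 1.2462…
E_income > 1 ⇒ normal good, luxury.

1.25; luxury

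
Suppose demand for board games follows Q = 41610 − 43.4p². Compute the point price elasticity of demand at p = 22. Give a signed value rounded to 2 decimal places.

-2.04

dQ/dp = −2·43.4·p = -1909.6. At p = 22, Q = 20604.4.
Ed = (dQ/dp)·(p/Q) = (-1909.6) × (22/20604.4) = -2.0389…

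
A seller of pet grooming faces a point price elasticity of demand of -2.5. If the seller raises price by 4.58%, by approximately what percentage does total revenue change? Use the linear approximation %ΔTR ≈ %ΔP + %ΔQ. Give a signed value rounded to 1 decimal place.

%ΔQ ≈ Ed × %ΔP = (-2.5) × (+4.58%) = -11.4500%
%ΔTR ≈ %ΔP + %ΔQ = (+4.58%) + (-11.4500%) = -6.8700%

-6.9%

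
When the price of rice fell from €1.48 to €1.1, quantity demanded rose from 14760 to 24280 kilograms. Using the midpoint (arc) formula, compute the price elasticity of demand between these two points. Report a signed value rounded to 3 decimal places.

%ΔQ = (24280 − 14760) / [(14760 + 24280)/2] = 9520/19520 = 0.487704…
%ΔP = (1.1 − 1.48) / [(1.48 + 1.1)/2] = -0.38/1.29 = -0.294573…
Arc Ed = %ΔQ / %ΔP = (9520/19520) / (-0.38/1.29) = -1.65562…

-1.656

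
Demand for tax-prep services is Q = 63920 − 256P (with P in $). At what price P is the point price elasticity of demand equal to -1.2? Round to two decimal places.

Ed = −256P/(63920 − 256P). Set this equal to -1.2:
256P = 1.2·(63920 − 256P) ⇒ 256P(1 + 1.2) = 1.2·63920
P = 1.2·63920 / (256·2.2) = 136.1931…

136.19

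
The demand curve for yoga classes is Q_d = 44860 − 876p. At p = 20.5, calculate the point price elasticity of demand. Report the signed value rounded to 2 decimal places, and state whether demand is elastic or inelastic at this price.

dQ_d/dp = −876. At p = 20.5, Q_d = 44860 − 876(20.5) = 26902.
Ed = (dQ_d/dp)·(p/Q_d) = −876 × (20.5/26902) = -0.6675…
|Ed| = 0.67 < 1, so demand is inelastic.

-0.67; inelastic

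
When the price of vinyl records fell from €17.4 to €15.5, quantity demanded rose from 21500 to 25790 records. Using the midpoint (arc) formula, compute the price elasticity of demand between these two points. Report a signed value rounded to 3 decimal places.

%ΔQ = (25790 − 21500) / [(21500 + 25790)/2] = 4290/23645 = 0.181433…
%ΔP = (15.5 − 17.4) / [(17.4 + 15.5)/2] = -1.9/16.45 = -0.115501…
Arc Ed = %ΔQ / %ΔP = (4290/23645) / (-1.9/16.45) = -1.57083…

-1.571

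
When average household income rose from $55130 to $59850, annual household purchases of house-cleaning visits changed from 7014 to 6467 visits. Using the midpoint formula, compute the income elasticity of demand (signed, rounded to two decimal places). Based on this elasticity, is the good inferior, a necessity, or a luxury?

-0.99; inferior

%ΔQ = (6467 − 7014)/[( 7014 + 6467)/2] = -547/6740.5 = -0.081151…
%ΔIncome = (59850 − 55130)/[( 55130 + 59850)/2] = 4720/57490 = 0.082101…
E_income = (-547/6740.5) / (4720/57490) = -0.9884…
E_income < 0 ⇒ inferior good.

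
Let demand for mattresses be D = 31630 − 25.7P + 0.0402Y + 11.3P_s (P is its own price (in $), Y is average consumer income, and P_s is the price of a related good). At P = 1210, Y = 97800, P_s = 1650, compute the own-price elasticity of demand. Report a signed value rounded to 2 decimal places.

At the given values, D = 31630 − 25.7(1210) + 0.0402(97800) + 11.3(1650) = 23109.56.
∂D/∂P = −25.7.
E = (-25.7) × (1210/23109.56) = -1.3456…

-1.35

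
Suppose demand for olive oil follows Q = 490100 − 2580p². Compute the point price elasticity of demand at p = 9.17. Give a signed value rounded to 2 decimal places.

-1.59

dQ/dp = −2·2580·p = -47317.2. At p = 9.17, Q = 273150.638.
Ed = (dQ/dp)·(p/Q) = (-47317.2) × (9.17/273150.638) = -1.5884…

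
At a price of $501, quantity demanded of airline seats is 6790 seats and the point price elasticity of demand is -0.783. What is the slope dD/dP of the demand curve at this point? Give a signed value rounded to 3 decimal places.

Ed = (dD/dP)·(P/D) ⇒ dD/dP = Ed·D/P = (-0.783)·6790/501 = -10.61191…

-10.612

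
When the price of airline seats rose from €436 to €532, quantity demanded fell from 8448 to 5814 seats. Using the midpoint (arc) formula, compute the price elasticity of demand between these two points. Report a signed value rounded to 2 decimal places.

%ΔQ = (5814 − 8448) / [(8448 + 5814)/2] = -2634/7131 = -0.369373…
%ΔP = (532 − 436) / [(436 + 532)/2] = 96/484 = 0.198347…
Arc Ed = %ΔQ / %ΔP = (-2634/7131) / (96/484) = -1.8622…

-1.86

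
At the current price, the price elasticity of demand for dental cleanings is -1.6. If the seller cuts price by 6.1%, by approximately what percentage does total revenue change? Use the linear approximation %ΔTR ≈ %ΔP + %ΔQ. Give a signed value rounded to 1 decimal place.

%ΔQ ≈ Ed × %ΔP = (-1.6) × (-6.1%) = +9.7600%
%ΔTR ≈ %ΔP + %ΔQ = (-6.1%) + (+9.7600%) = +3.6600%

+3.7%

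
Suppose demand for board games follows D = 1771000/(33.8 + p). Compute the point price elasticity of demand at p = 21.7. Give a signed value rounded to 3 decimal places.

-0.391

dD/dp = −1771000/(33.8 + p)² = -574.953. At p = 21.7, D = 31909.9.
Ed = (dD/dp)·(p/D) = (-574.953) × (21.7/31909.9) = -0.39099…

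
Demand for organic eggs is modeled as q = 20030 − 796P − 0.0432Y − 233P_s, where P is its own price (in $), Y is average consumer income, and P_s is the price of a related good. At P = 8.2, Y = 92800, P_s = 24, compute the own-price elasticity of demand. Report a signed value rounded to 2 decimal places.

-1.67

At the given values, q = 20030 − 796(8.2) − 0.0432(92800) − 233(24) = 3901.84.
∂q/∂P = −796.
E = (-796) × (8.2/3901.84) = -1.6728…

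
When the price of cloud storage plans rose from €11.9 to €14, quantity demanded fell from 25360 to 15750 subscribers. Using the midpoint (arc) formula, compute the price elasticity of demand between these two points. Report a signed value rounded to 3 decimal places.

%ΔQ = (15750 − 25360) / [(25360 + 15750)/2] = -9610/20555 = -0.467526…
%ΔP = (14 − 11.9) / [(11.9 + 14)/2] = 2.1/12.95 = 0.162162…
Arc Ed = %ΔQ / %ΔP = (-9610/20555) / (2.1/12.95) = -2.88307…

-2.883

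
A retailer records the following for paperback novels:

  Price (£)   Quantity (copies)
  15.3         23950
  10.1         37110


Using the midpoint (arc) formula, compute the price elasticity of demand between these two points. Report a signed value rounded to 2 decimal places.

%ΔQ = (37110 − 23950) / [(23950 + 37110)/2] = 13160/30530 = 0.431051…
%ΔP = (10.1 − 15.3) / [(15.3 + 10.1)/2] = -5.2/12.7 = -0.409448…
Arc Ed = %ΔQ / %ΔP = (13160/30530) / (-5.2/12.7) = -1.0527…

-1.05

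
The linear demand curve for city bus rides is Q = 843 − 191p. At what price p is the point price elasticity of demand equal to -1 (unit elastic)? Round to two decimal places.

2.21

Ed = −191p/(843 − 191p). Set this equal to -1:
191p = 1·(843 − 191p) ⇒ 191p(1 + 1) = 1·843
p = 1·843 / (191·2) = 2.2068…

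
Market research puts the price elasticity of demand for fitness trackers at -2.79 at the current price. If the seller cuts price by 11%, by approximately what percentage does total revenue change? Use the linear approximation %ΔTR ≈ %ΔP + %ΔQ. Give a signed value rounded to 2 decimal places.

%ΔQ ≈ Ed × %ΔP = (-2.79) × (-11%) = +30.6900%
%ΔTR ≈ %ΔP + %ΔQ = (-11%) + (+30.6900%) = +19.6900%

+19.69%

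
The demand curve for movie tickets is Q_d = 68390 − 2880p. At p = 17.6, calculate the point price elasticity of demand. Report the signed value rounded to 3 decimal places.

dQ_d/dp = −2880. At p = 17.6, Q_d = 68390 − 2880(17.6) = 17702.
Ed = (dQ_d/dp)·(p/Q_d) = −2880 × (17.6/17702) = -2.86340…

-2.863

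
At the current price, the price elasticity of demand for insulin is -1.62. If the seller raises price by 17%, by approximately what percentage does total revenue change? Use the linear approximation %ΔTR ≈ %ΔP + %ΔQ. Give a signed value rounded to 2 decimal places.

-10.54%

%ΔQ ≈ Ed × %ΔP = (-1.62) × (+17%) = -27.5400%
%ΔTR ≈ %ΔP + %ΔQ = (+17%) + (-27.5400%) = -10.5400%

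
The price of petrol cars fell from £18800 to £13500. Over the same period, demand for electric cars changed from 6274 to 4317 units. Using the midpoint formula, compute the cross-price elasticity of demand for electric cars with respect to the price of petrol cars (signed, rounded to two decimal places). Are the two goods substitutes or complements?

%ΔQ_{electric cars} = (4317 − 6274)/avg = -1957/5295.5 = -0.369559…
%ΔP_{petrol cars} = (13500 − 18800)/avg = -5300/16150 = -0.328173…
E_cross = (-1957/5295.5) / (-5300/16150) = 1.1261…
E_cross > 0 ⇒ the goods are substitutes.

1.13; substitutes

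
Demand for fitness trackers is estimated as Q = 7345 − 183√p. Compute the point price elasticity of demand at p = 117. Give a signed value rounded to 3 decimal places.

dQ/dp = −183/(2√p) = -8.45918. At p = 117, Q = 5365.55.
Ed = (dQ/dp)·(p/Q) = (-8.45918) × (117/5365.55) = -0.18445…

-0.184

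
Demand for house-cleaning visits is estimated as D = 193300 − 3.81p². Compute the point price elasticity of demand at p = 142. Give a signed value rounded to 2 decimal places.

dD/dp = −2·3.81·p = -1082.04. At p = 142, D = 116475.16.
Ed = (dD/dp)·(p/D) = (-1082.04) × (142/116475.16) = -1.3191…

-1.32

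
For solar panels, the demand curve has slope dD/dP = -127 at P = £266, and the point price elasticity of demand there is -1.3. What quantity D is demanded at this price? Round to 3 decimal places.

Ed = (dD/dP)·(P/D) ⇒ D = (dD/dP)·P/Ed = (-127)·266/(-1.3) = 25986.15384…

25986.154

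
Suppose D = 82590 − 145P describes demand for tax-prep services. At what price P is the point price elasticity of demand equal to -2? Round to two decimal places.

Ed = −145P/(82590 − 145P). Set this equal to -2:
145P = 2·(82590 − 145P) ⇒ 145P(1 + 2) = 2·82590
P = 2·82590 / (145·3) = 379.7241…

379.72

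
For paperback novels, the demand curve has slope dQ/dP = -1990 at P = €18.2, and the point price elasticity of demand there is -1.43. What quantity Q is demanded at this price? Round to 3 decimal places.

Ed = (dQ/dP)·(P/Q) ⇒ Q = (dQ/dP)·P/Ed = (-1990)·18.2/(-1.43) = 25327.27272…

25327.273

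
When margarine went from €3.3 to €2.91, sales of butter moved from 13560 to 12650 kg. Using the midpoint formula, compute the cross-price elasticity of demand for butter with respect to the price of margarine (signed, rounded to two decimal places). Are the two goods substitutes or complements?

%ΔQ_{butter} = (12650 − 13560)/avg = -910/13105 = -0.069439…
%ΔP_{margarine} = (2.91 − 3.3)/avg = -0.39/3.105 = -0.125603…
E_cross = (-910/13105) / (-0.39/3.105) = 0.5528…
E_cross > 0 ⇒ the goods are substitutes.

0.55; substitutes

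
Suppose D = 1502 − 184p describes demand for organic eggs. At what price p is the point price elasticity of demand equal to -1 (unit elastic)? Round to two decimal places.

4.08

Ed = −184p/(1502 − 184p). Set this equal to -1:
184p = 1·(1502 − 184p) ⇒ 184p(1 + 1) = 1·1502
p = 1·1502 / (184·2) = 4.0815…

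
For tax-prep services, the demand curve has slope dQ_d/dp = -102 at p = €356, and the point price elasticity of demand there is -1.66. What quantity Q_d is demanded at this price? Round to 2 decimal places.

21874.70

Ed = (dQ_d/dp)·(p/Q_d) ⇒ Q_d = (dQ_d/dp)·p/Ed = (-102)·356/(-1.66) = 21874.6987…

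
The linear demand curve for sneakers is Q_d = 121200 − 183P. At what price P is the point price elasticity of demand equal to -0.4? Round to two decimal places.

Ed = −183P/(121200 − 183P). Set this equal to -0.4:
183P = 0.4·(121200 − 183P) ⇒ 183P(1 + 0.4) = 0.4·121200
P = 0.4·121200 / (183·1.4) = 189.2271…

189.23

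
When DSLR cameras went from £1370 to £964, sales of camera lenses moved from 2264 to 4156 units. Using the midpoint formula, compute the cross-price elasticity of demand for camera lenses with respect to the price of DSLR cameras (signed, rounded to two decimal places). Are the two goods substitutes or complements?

%ΔQ_{camera lenses} = (4156 − 2264)/avg = 1892/3210 = 0.589408…
%ΔP_{DSLR cameras} = (964 − 1370)/avg = -406/1167 = -0.347900…
E_cross = (1892/3210) / (-406/1167) = -1.6941…
E_cross < 0 ⇒ the goods are complements.

-1.69; complements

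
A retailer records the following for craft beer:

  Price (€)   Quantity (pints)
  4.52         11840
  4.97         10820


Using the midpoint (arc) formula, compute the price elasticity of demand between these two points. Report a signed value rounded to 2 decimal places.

%ΔQ = (10820 − 11840) / [(11840 + 10820)/2] = -1020/11330 = -0.090026…
%ΔP = (4.97 − 4.52) / [(4.52 + 4.97)/2] = 0.45/4.745 = 0.094836…
Arc Ed = %ΔQ / %ΔP = (-1020/11330) / (0.45/4.745) = -0.9492…

-0.95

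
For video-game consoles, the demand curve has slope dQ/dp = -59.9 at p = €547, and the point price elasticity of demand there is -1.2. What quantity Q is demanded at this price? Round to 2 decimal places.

27304.42

Ed = (dQ/dp)·(p/Q) ⇒ Q = (dQ/dp)·p/Ed = (-59.9)·547/(-1.2) = 27304.4166…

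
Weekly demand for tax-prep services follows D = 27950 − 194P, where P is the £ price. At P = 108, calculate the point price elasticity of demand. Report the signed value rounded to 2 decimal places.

-2.99

dD/dP = −194. At P = 108, D = 27950 − 194(108) = 6998.
Ed = (dD/dP)·(P/D) = −194 × (108/6998) = -2.9939…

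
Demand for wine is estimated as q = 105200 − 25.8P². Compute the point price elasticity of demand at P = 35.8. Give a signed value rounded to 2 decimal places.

dq/dP = −2·25.8·P = -1847.28. At P = 35.8, q = 72133.688.
Ed = (dq/dP)·(P/q) = (-1847.28) × (35.8/72133.688) = -0.9168…

-0.92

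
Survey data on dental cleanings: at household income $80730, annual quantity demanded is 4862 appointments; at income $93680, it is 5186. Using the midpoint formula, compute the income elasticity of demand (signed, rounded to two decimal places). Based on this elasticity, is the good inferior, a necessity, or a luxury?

0.43; necessity

%ΔQ = (5186 − 4862)/[( 4862 + 5186)/2] = 324/5024 = 0.064490…
%ΔIncome = (93680 − 80730)/[( 80730 + 93680)/2] = 12950/87205 = 0.148500…
E_income = (324/5024) / (12950/87205) = 0.4342…
0 < E_income < 1 ⇒ normal good, necessity.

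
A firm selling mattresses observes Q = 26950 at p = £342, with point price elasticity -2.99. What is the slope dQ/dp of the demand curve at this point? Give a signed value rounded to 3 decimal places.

-235.615

Ed = (dQ/dp)·(p/Q) ⇒ dQ/dp = Ed·Q/p = (-2.99)·26950/342 = -235.61549…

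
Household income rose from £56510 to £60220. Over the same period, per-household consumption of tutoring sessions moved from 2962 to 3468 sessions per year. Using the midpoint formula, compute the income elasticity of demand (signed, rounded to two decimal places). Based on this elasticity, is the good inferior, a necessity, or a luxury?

2.48; luxury

%ΔQ = (3468 − 2962)/[( 2962 + 3468)/2] = 506/3215 = 0.157387…
%ΔIncome = (60220 − 56510)/[( 56510 + 60220)/2] = 3710/58365 = 0.063565…
E_income = (506/3215) / (3710/58365) = 2.4759…
E_income > 1 ⇒ normal good, luxury.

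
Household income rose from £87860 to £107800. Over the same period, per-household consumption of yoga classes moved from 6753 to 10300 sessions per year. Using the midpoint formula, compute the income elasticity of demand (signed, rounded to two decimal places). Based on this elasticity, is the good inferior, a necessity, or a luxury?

2.04; luxury

%ΔQ = (10300 − 6753)/[( 6753 + 10300)/2] = 3547/8526.5 = 0.415997…
%ΔIncome = (107800 − 87860)/[( 87860 + 107800)/2] = 19940/97830 = 0.203822…
E_income = (3547/8526.5) / (19940/97830) = 2.0409…
E_income > 1 ⇒ normal good, luxury.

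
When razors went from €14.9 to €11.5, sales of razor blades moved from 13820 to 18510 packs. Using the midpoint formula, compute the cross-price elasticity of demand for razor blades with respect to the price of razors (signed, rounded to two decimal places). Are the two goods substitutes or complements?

-1.13; complements

%ΔQ_{razor blades} = (18510 − 13820)/avg = 4690/16165 = 0.290133…
%ΔP_{razors} = (11.5 − 14.9)/avg = -3.4/13.2 = -0.257575…
E_cross = (4690/16165) / (-3.4/13.2) = -1.1263…
E_cross < 0 ⇒ the goods are complements.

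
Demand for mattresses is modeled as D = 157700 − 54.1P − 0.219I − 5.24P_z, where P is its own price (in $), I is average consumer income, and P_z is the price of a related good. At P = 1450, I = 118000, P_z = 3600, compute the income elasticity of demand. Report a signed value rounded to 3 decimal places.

At the given values, D = 157700 − 54.1(1450) − 0.219(118000) − 5.24(3600) = 34549.
∂D/∂I = -0.219.
E = (-0.219) × (118000/34549) = -0.74798…

-0.748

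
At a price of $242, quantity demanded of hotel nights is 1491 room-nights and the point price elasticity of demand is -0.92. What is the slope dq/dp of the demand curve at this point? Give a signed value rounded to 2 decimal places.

Ed = (dq/dp)·(p/q) ⇒ dq/dp = Ed·q/p = (-0.92)·1491/242 = -5.6682…

-5.67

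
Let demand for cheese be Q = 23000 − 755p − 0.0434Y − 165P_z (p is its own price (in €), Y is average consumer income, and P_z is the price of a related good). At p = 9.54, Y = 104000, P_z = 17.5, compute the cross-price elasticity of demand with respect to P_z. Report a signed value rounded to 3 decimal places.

At the given values, Q = 23000 − 755(9.54) − 0.0434(104000) − 165(17.5) = 8396.2.
∂Q/∂P_z = -165.
E = (-165) × (17.5/8396.2) = -0.34390…

-0.344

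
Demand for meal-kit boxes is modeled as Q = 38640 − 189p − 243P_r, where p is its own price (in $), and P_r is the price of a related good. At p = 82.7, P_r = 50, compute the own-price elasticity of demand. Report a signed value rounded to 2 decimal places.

At the given values, Q = 38640 − 189(82.7) − 243(50) = 10859.7.
∂Q/∂p = −189.
E = (-189) × (82.7/10859.7) = -1.4392…

-1.44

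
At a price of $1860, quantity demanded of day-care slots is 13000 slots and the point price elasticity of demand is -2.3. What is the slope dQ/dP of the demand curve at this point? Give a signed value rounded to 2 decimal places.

-16.08

Ed = (dQ/dP)·(P/Q) ⇒ dQ/dP = Ed·Q/P = (-2.3)·13000/1860 = -16.0752…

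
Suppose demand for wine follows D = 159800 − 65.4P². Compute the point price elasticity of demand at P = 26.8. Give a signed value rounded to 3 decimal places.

-0.833

dD/dP = −2·65.4·P = -3505.44. At P = 26.8, D = 112827.104.
Ed = (dD/dP)·(P/D) = (-3505.44) × (26.8/112827.104) = -0.83265…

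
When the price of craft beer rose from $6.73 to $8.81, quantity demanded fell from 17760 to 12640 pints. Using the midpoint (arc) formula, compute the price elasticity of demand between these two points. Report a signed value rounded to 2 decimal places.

%ΔQ = (12640 − 17760) / [(17760 + 12640)/2] = -5120/15200 = -0.336842…
%ΔP = (8.81 − 6.73) / [(6.73 + 8.81)/2] = 2.08/7.77 = 0.267696…
Arc Ed = %ΔQ / %ΔP = (-5120/15200) / (2.08/7.77) = -1.2582…

-1.26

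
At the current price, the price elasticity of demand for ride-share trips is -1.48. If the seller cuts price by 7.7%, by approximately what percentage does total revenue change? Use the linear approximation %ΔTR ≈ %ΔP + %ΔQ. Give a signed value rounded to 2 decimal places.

+3.70%

%ΔQ ≈ Ed × %ΔP = (-1.48) × (-7.7%) = +11.3960%
%ΔTR ≈ %ΔP + %ΔQ = (-7.7%) + (+11.3960%) = +3.6960%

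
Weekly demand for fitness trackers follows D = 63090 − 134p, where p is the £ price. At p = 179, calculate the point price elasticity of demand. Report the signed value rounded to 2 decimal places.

-0.61

dD/dp = −134. At p = 179, D = 63090 − 134(179) = 39104.
Ed = (dD/dp)·(p/D) = −134 × (179/39104) = -0.6133…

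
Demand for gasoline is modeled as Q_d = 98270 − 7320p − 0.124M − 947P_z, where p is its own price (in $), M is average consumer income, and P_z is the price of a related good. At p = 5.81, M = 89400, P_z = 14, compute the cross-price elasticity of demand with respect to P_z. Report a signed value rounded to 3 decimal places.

At the given values, Q_d = 98270 − 7320(5.81) − 0.124(89400) − 947(14) = 31397.2.
∂Q_d/∂P_z = -947.
E = (-947) × (14/31397.2) = -0.42226…

-0.422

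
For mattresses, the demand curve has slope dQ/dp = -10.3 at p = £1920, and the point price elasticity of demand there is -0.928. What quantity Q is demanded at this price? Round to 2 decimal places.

21310.34

Ed = (dQ/dp)·(p/Q) ⇒ Q = (dQ/dp)·p/Ed = (-10.3)·1920/(-0.928) = 21310.3448…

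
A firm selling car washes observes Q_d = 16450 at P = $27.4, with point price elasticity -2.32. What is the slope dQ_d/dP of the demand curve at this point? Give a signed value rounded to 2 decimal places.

-1392.85

Ed = (dQ_d/dP)·(P/Q_d) ⇒ dQ_d/dP = Ed·Q_d/P = (-2.32)·16450/27.4 = -1392.8467…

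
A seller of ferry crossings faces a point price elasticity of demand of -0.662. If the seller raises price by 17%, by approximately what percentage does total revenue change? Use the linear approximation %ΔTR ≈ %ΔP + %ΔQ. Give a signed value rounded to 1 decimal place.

%ΔQ ≈ Ed × %ΔP = (-0.662) × (+17%) = -11.2540%
%ΔTR ≈ %ΔP + %ΔQ = (+17%) + (-11.2540%) = +5.7460%

+5.7%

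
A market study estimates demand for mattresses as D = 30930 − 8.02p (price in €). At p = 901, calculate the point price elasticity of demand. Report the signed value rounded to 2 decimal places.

-0.30

dD/dp = −8.02. At p = 901, D = 30930 − 8.02(901) = 23703.98.
Ed = (dD/dp)·(p/D) = −8.02 × (901/23703.98) = -0.3048…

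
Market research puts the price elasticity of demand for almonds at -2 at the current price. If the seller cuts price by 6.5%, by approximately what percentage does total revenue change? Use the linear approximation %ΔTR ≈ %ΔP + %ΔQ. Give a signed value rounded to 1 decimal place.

+6.5%

%ΔQ ≈ Ed × %ΔP = (-2) × (-6.5%) = +13.0000%
%ΔTR ≈ %ΔP + %ΔQ = (-6.5%) + (+13.0000%) = +6.5000%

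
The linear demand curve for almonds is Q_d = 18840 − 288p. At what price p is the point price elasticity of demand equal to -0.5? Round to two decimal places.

21.81

Ed = −288p/(18840 − 288p). Set this equal to -0.5:
288p = 0.5·(18840 − 288p) ⇒ 288p(1 + 0.5) = 0.5·18840
p = 0.5·18840 / (288·1.5) = 21.8055…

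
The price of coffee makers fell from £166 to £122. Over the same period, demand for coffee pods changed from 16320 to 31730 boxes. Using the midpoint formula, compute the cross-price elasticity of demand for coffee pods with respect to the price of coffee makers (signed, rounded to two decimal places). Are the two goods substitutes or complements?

-2.10; complements

%ΔQ_{coffee pods} = (31730 − 16320)/avg = 15410/24025 = 0.641415…
%ΔP_{coffee makers} = (122 − 166)/avg = -44/144 = -0.305555…
E_cross = (15410/24025) / (-44/144) = -2.0991…
E_cross < 0 ⇒ the goods are complements.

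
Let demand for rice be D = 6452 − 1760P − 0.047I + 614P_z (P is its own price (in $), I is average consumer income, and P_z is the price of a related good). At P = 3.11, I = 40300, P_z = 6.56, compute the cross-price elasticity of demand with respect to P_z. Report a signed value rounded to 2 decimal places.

At the given values, D = 6452 − 1760(3.11) − 0.047(40300) + 614(6.56) = 3112.14.
∂D/∂P_z = 614.
E = (614) × (6.56/3112.14) = 1.2942…

1.29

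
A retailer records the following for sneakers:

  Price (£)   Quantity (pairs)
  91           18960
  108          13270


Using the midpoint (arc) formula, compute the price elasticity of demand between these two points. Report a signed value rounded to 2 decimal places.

-2.07

%ΔQ = (13270 − 18960) / [(18960 + 13270)/2] = -5690/16115 = -0.353087…
%ΔP = (108 − 91) / [(91 + 108)/2] = 17/99.5 = 0.170854…
Arc Ed = %ΔQ / %ΔP = (-5690/16115) / (17/99.5) = -2.0665…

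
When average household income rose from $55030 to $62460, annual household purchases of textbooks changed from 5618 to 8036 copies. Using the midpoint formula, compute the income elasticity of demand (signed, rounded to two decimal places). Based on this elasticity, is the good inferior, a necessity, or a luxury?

2.80; luxury

%ΔQ = (8036 − 5618)/[( 5618 + 8036)/2] = 2418/6827 = 0.354181…
%ΔIncome = (62460 − 55030)/[( 55030 + 62460)/2] = 7430/58745 = 0.126478…
E_income = (2418/6827) / (7430/58745) = 2.8003…
E_income > 1 ⇒ normal good, luxury.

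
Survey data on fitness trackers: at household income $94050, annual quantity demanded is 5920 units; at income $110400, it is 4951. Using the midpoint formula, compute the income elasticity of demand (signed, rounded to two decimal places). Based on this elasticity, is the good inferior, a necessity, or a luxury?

-1.11; inferior

%ΔQ = (4951 − 5920)/[( 5920 + 4951)/2] = -969/5435.5 = -0.178272…
%ΔIncome = (110400 − 94050)/[( 94050 + 110400)/2] = 16350/102225 = 0.159941…
E_income = (-969/5435.5) / (16350/102225) = -1.1146…
E_income < 0 ⇒ inferior good.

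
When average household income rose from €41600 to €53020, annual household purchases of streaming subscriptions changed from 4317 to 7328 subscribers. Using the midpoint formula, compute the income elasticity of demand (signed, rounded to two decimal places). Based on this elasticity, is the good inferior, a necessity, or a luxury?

%ΔQ = (7328 − 4317)/[( 4317 + 7328)/2] = 3011/5822.5 = 0.517131…
%ΔIncome = (53020 − 41600)/[( 41600 + 53020)/2] = 11420/47310 = 0.241386…
E_income = (3011/5822.5) / (11420/47310) = 2.1423…
E_income > 1 ⇒ normal good, luxury.

2.14; luxury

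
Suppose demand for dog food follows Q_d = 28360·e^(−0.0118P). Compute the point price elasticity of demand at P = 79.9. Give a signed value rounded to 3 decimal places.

-0.943

dQ_d/dP = −0.0118·Q_d = -130.355. At P = 79.9, Q_d = 11047.
Ed = (dQ_d/dP)·(P/Q_d) = (-130.355) × (79.9/11047) = -0.94282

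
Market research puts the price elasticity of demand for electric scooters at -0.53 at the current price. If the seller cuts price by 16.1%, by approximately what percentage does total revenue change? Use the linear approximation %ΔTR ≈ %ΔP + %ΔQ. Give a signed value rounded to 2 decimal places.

%ΔQ ≈ Ed × %ΔP = (-0.53) × (-16.1%) = +8.5330%
%ΔTR ≈ %ΔP + %ΔQ = (-16.1%) + (+8.5330%) = -7.5670%

-7.57%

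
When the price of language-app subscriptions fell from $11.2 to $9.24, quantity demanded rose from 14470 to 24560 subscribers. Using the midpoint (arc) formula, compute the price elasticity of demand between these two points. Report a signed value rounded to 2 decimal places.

-2.70

%ΔQ = (24560 − 14470) / [(14470 + 24560)/2] = 10090/19515 = 0.517038…
%ΔP = (9.24 − 11.2) / [(11.2 + 9.24)/2] = -1.96/10.22 = -0.191780…
Arc Ed = %ΔQ / %ΔP = (10090/19515) / (-1.96/10.22) = -2.6959…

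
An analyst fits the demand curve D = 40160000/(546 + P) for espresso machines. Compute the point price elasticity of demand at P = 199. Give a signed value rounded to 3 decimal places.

-0.267

dD/dP = −40160000/(546 + P)² = -72.3571. At P = 199, D = 53906.
Ed = (dD/dP)·(P/D) = (-72.3571) × (199/53906) = -0.26711…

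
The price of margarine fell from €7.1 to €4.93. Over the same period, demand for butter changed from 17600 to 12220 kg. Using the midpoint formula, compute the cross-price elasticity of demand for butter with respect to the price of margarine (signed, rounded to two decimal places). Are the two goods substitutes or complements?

1.00; substitutes

%ΔQ_{butter} = (12220 − 17600)/avg = -5380/14910 = -0.360831…
%ΔP_{margarine} = (4.93 − 7.1)/avg = -2.17/6.015 = -0.360764…
E_cross = (-5380/14910) / (-2.17/6.015) = 1.0001…
E_cross > 0 ⇒ the goods are substitutes.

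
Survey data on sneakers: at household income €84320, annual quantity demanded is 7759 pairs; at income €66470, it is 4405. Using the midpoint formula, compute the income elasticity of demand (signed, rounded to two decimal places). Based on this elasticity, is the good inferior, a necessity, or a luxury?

%ΔQ = (4405 − 7759)/[( 7759 + 4405)/2] = -3354/6082 = -0.551463…
%ΔIncome = (66470 − 84320)/[( 84320 + 66470)/2] = -17850/75395 = -0.236753…
E_income = (-3354/6082) / (-17850/75395) = 2.3292…
E_income > 1 ⇒ normal good, luxury.

2.33; luxury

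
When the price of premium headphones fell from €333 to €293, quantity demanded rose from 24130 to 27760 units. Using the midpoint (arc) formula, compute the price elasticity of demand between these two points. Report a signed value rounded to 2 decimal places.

-1.09

%ΔQ = (27760 − 24130) / [(24130 + 27760)/2] = 3630/25945 = 0.139911…
%ΔP = (293 − 333) / [(333 + 293)/2] = -40/313 = -0.127795…
Arc Ed = %ΔQ / %ΔP = (3630/25945) / (-40/313) = -1.0948…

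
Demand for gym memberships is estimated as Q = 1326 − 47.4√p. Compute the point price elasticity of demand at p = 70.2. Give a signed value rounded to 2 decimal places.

dQ/dp = −47.4/(2√p) = -2.82865. At p = 70.2, Q = 928.857.
Ed = (dQ/dp)·(p/Q) = (-2.82865) × (70.2/928.857) = -0.2137…

-0.21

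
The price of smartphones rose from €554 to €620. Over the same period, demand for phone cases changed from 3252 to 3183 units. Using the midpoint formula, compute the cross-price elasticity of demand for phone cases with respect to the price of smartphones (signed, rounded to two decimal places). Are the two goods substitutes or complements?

-0.19; complements

%ΔQ_{phone cases} = (3183 − 3252)/avg = -69/3217.5 = -0.021445…
%ΔP_{smartphones} = (620 − 554)/avg = 66/587 = 0.112436…
E_cross = (-69/3217.5) / (66/587) = -0.1907…
E_cross < 0 ⇒ the goods are complements.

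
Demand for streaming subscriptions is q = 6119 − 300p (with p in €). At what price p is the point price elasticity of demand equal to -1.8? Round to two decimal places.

Ed = −300p/(6119 − 300p). Set this equal to -1.8:
300p = 1.8·(6119 − 300p) ⇒ 300p(1 + 1.8) = 1.8·6119
p = 1.8·6119 / (300·2.8) = 13.1121…

13.11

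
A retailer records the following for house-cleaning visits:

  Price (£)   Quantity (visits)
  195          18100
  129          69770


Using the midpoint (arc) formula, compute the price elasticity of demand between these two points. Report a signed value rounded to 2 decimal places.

-2.89

%ΔQ = (69770 − 18100) / [(18100 + 69770)/2] = 51670/43935 = 1.176055…
%ΔP = (129 − 195) / [(195 + 129)/2] = -66/162 = -0.407407…
Arc Ed = %ΔQ / %ΔP = (51670/43935) / (-66/162) = -2.8866…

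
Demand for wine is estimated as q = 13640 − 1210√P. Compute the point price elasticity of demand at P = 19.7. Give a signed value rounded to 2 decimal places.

-0.32

dq/dP = −1210/(2√P) = -136.308. At P = 19.7, q = 8269.45.
Ed = (dq/dP)·(P/q) = (-136.308) × (19.7/8269.45) = -0.3247…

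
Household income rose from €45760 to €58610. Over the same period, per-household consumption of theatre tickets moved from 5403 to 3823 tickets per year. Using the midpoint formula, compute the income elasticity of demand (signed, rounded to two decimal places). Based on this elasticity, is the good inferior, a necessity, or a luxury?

%ΔQ = (3823 − 5403)/[( 5403 + 3823)/2] = -1580/4613 = -0.342510…
%ΔIncome = (58610 − 45760)/[( 45760 + 58610)/2] = 12850/52185 = 0.246239…
E_income = (-1580/4613) / (12850/52185) = -1.3909…
E_income < 0 ⇒ inferior good.

-1.39; inferior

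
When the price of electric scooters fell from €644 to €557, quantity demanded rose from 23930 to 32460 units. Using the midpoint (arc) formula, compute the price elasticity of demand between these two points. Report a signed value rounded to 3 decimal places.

-2.088

%ΔQ = (32460 − 23930) / [(23930 + 32460)/2] = 8530/28195 = 0.302535…
%ΔP = (557 − 644) / [(644 + 557)/2] = -87/600.5 = -0.144879…
Arc Ed = %ΔQ / %ΔP = (8530/28195) / (-87/600.5) = -2.08819…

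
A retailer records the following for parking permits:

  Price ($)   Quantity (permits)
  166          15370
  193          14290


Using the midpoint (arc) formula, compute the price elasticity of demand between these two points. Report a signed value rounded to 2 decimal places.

%ΔQ = (14290 − 15370) / [(15370 + 14290)/2] = -1080/14830 = -0.072825…
%ΔP = (193 − 166) / [(166 + 193)/2] = 27/179.5 = 0.150417…
Arc Ed = %ΔQ / %ΔP = (-1080/14830) / (27/179.5) = -0.4841…

-0.48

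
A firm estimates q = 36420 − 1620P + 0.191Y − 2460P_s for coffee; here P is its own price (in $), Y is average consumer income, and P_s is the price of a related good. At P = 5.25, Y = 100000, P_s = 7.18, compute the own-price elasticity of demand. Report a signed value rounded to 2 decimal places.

At the given values, q = 36420 − 1620(5.25) + 0.191(100000) − 2460(7.18) = 29352.2.
∂q/∂P = −1620.
E = (-1620) × (5.25/29352.2) = -0.2897…

-0.29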